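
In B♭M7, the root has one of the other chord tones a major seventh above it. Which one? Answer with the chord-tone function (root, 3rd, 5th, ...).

The chord tones of B♭M7 (B♭ major seventh) are B♭–D–F–A.
The root is B♭. A major seventh above B♭ is A.
A is the chord's 7th.

7th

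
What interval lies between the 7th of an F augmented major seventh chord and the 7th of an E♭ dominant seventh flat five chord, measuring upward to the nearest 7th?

The 7th of F augmented major seventh is E; the 7th of E♭ dominant seventh flat five is D♭.
7 letter names make it a seventh; at 9 semitones (a whole step narrower than major) the quality is diminished.

d7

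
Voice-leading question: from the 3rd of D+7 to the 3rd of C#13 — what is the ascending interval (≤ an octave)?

major seventh

D+7 has F# as its 3rd, and C#13 has E# as its 3rd.
From F# to E# is 11 semitones, exactly the major seventh.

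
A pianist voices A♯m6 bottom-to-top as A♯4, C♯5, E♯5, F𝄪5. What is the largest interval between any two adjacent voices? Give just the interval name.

Adjacent intervals: A♯4→C♯5 = minor third; C♯5→E♯5 = major third; E♯5→F𝄪5 = major second.
The largest is C♯5 to E♯5, a major third (4 semitones).

M3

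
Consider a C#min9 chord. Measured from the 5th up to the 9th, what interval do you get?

C#m9 is spelled C#–E–G#–B–D#.
So we need the interval from G# up to D#.
From G# to D# is 7 semitones, exactly the perfect fifth.

perfect fifth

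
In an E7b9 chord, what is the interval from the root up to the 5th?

perfect 5th

E7b9: E G# B D F.
That puts E below B.
Counting 5 letters and 7 half steps from E gives a perfect fifth.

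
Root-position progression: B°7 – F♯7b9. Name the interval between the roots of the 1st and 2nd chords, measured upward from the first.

The roots are B and F♯.
B up to F♯ spans 5 letter names and 7 semitones — a perfect fifth.

perfect fifth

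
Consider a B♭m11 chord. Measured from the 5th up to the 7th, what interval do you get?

minor third

B♭m11 (B♭ minor eleventh) is spelled B♭-D♭-F-A♭-C-E♭.
The 5th is F and the 7th is A♭.
F up to A♭ is 3 semitones, a half step narrower than a major third, so the interval is minor.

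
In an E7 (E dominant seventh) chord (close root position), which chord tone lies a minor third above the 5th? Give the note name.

D

Spelling the chord: E G# B D.
The 5th is B. A minor third above B is D.
D is the chord's 7th.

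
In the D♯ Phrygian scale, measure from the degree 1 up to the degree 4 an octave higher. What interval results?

D♯ phrygian: D♯ E F♯ G♯ A♯ B C♯.
Degree 1 = D♯; 4th scale degree (up an octave) = G♯.
From D♯ to G♯ is 17 semitones, exactly the perfect eleventh.

perfect eleventh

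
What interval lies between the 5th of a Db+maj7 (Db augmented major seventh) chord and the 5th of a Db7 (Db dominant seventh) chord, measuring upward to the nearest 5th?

diminished octave

Db+maj7 (Db augmented major seventh) has A as its 5th, and Db7 (Db dominant seventh) has Ab as its 5th.
From A to Ab: 11 semitones over an octave = diminished.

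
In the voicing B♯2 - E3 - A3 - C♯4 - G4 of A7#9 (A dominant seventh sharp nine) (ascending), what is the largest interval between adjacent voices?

Adjacent intervals: B♯2→E3 = diminished fourth; E3→A3 = perfect fourth; A3→C♯4 = major third; C♯4→G4 = diminished fifth.
The largest is C♯4 to G4, a diminished fifth (6 semitones).

d5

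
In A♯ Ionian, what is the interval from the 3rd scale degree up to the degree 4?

m2

A♯ major: A♯ B♯ C𝄪 D♯ E♯ F𝄪 G𝄪.
3rd scale degree = C𝄪; degree 4 = D♯.
From C𝄪 to D♯: 1 semitone over a second = minor.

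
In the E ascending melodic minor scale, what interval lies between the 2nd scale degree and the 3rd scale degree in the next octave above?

Spelling the E ascending melodic minor scale: E F# G A B C# D#.
So we need the interval from F# up to G.
F# up to G is 13 semitones, a half step narrower than a major ninth, so the interval is minor.

minor ninth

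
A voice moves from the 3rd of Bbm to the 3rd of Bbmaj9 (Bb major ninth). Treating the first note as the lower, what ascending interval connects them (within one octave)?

Bbm has Db as its 3rd, and Bbmaj9 (Bb major ninth) has D as its 3rd.
From Db to D: 1 semitone over a unison = augmented.

augmented unison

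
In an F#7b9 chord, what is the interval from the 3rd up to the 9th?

diminished seventh

Spelling the chord: F# A# C# E G.
3rd = A#; 9th = G.
From A# to G: 9 semitones over a seventh = diminished.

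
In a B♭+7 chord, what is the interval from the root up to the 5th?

B♭7#5: B♭ D F♯ A♭.
That puts B♭ below F♯.
B♭ up to F♯ is 8 semitones, a half step wider than a perfect fifth, so the interval is augmented.

augmented 5th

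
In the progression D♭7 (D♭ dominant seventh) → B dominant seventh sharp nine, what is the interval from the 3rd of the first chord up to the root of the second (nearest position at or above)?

augmented fourth

D♭7 (D♭ dominant seventh) has F as its 3rd, and B dominant seventh sharp nine has B as its root.
4 letter names make it a fourth; at 6 semitones (a half step wider than perfect) the quality is augmented.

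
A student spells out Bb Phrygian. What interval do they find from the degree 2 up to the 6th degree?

The scale runs Bb Cb Db Eb F Gb Ab.
That puts Cb below Gb.
Counting 5 letters and 7 half steps from Cb gives a perfect fifth.

P5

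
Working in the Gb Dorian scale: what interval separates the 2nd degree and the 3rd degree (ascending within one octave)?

minor second

The scale runs Gb Ab Bbb Cb Db Eb Fb.
The 2nd degree is Ab and the degree 3 is Bbb.
From Ab to Bbb: 1 semitone over a second = minor.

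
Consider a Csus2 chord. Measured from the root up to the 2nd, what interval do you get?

Csus2: C, D, G.
That puts C below D.
Counting 2 letters and 2 half steps from C gives a major second.

major 2nd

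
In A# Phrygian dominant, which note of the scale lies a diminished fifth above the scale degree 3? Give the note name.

The scale is A# B C## D# E# F# G#.
The scale degree 3 is C##; a diminished fifth above that is G# — scale degree 7.

G#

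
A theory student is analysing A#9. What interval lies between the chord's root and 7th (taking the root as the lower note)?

m7

Spelling the chord: A#-C##-E#-G#-B#.
So we need the interval from A# up to G#.
From A# to G#: 10 semitones over a seventh = minor.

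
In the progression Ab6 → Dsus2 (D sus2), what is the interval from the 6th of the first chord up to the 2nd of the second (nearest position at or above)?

The 6th of Ab6 is F; the 2nd of Dsus2 (D sus2) is E.
F up to E spans 7 letter names and 11 semitones — a major seventh.

major seventh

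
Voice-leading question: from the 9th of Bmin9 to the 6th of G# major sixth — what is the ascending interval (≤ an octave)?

major third

Bmin9 has C# as its 9th, and G# major sixth has E# as its 6th.
Counting 3 letters and 4 half steps from C# gives a major third.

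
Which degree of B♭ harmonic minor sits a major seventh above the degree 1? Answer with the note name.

The scale is B♭ C D♭ E♭ F G♭ A.
The degree 1 is B♭; a major seventh above that is A — scale degree 7.

A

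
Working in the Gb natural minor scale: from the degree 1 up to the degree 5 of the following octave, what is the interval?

The scale runs Gb Ab Bbb Cb Db Ebb Fb.
The degree 1 is Gb and the scale degree 5 (up an octave) is Db.
Counting 12 letters and 19 half steps from Gb gives a perfect twelfth.

perfect twelfth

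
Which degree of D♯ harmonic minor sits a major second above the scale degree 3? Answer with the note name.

G#

The scale is D♯ E♯ F♯ G♯ A♯ B C𝄪.
The scale degree 3 is F♯; a major second above that is G♯ — scale degree 4.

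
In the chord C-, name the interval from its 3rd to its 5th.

M3

Cm: C Eb G.
So we need the interval from Eb up to G.
Counting 3 letters and 4 half steps from Eb gives a major third.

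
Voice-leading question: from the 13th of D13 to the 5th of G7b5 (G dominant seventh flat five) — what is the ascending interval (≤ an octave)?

diminished third

D13 has B as its 13th, and G7b5 (G dominant seventh flat five) has Db as its 5th.
3 letter names make it a third; at 2 semitones (a whole step narrower than major) the quality is diminished.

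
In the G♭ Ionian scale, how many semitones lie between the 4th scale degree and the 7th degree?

The scale is G♭ A♭ B♭ C♭ D♭ E♭ F.
C♭ up to F is an augmented fourth — 6 semitones.

6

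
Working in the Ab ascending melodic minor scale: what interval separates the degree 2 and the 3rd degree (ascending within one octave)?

Ab melodic minor: Ab Bb Cb Db Eb F G.
That puts Bb below Cb.
2 letter names make it a second; at 1 semitone (a half step narrower than major) the quality is minor.

minor second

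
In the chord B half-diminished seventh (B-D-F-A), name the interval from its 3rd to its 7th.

The 3rd is D and the 7th is A.
From D to A is 7 semitones, exactly the perfect fifth.

perfect fifth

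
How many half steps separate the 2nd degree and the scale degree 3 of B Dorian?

The scale is B C# D E F# G# A.
C# up to D is a minor second — 1 semitone.

1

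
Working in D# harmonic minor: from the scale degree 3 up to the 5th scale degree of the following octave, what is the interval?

The scale runs D# E# F# G# A# B C##.
So we need the interval from F# up to A#.
Counting 10 letters and 16 half steps from F# gives a major tenth.

major 10th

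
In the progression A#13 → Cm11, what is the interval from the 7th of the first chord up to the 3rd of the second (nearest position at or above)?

d6

A#13 has G# as its 7th, and Cm11 has Eb as its 3rd.
6 letter names make it a sixth; at 7 semitones (a whole step narrower than major) the quality is diminished.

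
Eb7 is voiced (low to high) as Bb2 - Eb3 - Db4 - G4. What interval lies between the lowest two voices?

perfect fourth

Those voices are Bb2 and Eb3.
From Bb to Eb is 5 semitones, exactly the perfect fourth.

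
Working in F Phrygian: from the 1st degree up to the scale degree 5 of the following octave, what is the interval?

The scale runs F G♭ A♭ B♭ C D♭ E♭.
So we need the interval from F up to C.
F up to C spans 12 letter names and 19 semitones — a perfect twelfth.

perfect twelfth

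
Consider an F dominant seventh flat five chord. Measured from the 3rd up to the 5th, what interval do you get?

diminished third

The chord tones of F7b5 (F dominant seventh flat five) are F, A, Cb, Eb.
That puts A below Cb.
A up to Cb is 2 semitones, a whole step narrower than a major third, so the interval is diminished.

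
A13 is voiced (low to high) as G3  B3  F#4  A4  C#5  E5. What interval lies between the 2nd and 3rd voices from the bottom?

Those voices are B3 and F#4.
From B to F# is 7 semitones, exactly the perfect fifth.

perfect 5th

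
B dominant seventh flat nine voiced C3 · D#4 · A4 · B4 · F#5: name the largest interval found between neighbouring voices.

Adjacent intervals: C3→D#4 = augmented ninth; D#4→A4 = diminished fifth; A4→B4 = major second; B4→F#5 = perfect fifth.
The largest is C3 to D#4, an augmented ninth (15 semitones).

A9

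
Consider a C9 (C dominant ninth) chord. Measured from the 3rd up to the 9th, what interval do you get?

The chord tones of C9 (C dominant ninth) are C E G Bb D.
3rd = E; 9th = D.
E up to D is 10 semitones, a half step narrower than a major seventh, so the interval is minor.

minor seventh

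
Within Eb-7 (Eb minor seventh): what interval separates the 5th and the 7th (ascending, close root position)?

minor third

Ebm7 is spelled Eb–Gb–Bb–Db.
That puts Bb below Db.
3 letter names make it a third; at 3 semitones (a half step narrower than major) the quality is minor.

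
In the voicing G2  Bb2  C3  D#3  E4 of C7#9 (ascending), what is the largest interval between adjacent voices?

m9

Adjacent intervals: G2→Bb2 = minor third; Bb2→C3 = major second; C3→D#3 = augmented second; D#3→E4 = minor ninth.
The largest is D#3 to E4, a minor ninth (13 semitones).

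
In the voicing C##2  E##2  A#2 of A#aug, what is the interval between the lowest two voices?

M3

Those voices are C##2 and E##2.
C## up to E## spans 3 letter names and 4 semitones — a major third.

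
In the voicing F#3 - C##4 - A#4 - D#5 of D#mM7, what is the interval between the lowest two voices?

augmented fifth

Those voices are F#3 and C##4.
5 letter names make it a fifth; at 8 semitones (a half step wider than perfect) the quality is augmented.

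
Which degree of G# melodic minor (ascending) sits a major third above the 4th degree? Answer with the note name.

E#

The scale is G# A# B C# D# E# F##.
The 4th degree is C#; a major third above that is E# — scale degree 6.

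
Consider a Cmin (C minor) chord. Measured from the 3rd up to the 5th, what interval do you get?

The chord tones of C minor are C, E♭, G.
3rd = E♭; 5th = G.
From E♭ to G is 4 semitones, exactly the major third.

major 3rd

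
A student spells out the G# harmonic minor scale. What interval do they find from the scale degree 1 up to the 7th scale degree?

major 7th

The scale runs G# A# B C# D# E F##.
So we need the interval from G# up to F##.
G# up to F## spans 7 letter names and 11 semitones — a major seventh.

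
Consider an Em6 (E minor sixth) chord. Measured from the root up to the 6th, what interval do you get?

major sixth

Em6 is spelled E G B C#.
The root is E and the 6th is C#.
Counting 6 letters and 9 half steps from E gives a major sixth.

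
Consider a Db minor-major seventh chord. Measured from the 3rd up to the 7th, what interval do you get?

augmented 5th

Db minor-major seventh is spelled Db Fb Ab C.
The 3rd is Fb and the 7th is C.
From Fb to C: 8 semitones over a fifth = augmented.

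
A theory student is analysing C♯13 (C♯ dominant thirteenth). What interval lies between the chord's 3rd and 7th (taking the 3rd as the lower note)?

Spelling the chord: C♯-E♯-G♯-B-D♯-A♯.
The 3rd is E♯ and the 7th is B.
5 letter names make it a fifth; at 6 semitones (a half step narrower than perfect) the quality is diminished.

diminished fifth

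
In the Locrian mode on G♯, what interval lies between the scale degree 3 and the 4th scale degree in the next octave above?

G♯ locrian: G♯ A B C♯ D E F♯.
The scale degree 3 is B and the degree 4 (up an octave) is C♯.
From B to C♯ is 14 semitones, exactly the major ninth.

major ninth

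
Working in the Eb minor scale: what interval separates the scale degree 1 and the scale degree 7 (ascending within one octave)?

minor 7th

The scale runs Eb F Gb Ab Bb Cb Db.
That puts Eb below Db.
From Eb to Db: 10 semitones over a seventh = minor.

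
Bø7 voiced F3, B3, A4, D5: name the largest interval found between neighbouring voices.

minor seventh

Adjacent intervals: F3→B3 = augmented fourth; B3→A4 = minor seventh; A4→D5 = perfect fourth.
The largest is B3 to A4, a minor seventh (10 semitones).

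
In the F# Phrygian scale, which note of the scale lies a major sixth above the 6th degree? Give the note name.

The scale is F# G A B C# D E.
The 6th degree is D; a major sixth above that is B — scale degree 4.

B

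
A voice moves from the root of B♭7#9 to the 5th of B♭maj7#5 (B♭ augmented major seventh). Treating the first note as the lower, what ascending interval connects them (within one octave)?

augmented fifth

The root of B♭7#9 is B♭; the 5th of B♭maj7#5 (B♭ augmented major seventh) is F♯.
B♭ up to F♯ is 8 semitones, a half step wider than a perfect fifth, so the interval is augmented.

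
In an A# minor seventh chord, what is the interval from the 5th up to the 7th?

minor third

A# minor seventh is spelled A#–C#–E#–G#.
The 5th is E# and the 7th is G#.
From E# to G#: 3 semitones over a third = minor.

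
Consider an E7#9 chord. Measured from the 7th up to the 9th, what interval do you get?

augmented 3rd

Spelling the chord: E G# B D F##.
The 7th is D and the 9th is F##.
D up to F## is 5 semitones, a half step wider than a major third, so the interval is augmented.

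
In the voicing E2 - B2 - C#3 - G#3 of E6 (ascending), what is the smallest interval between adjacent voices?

major second

Adjacent intervals: E2→B2 = perfect fifth; B2→C#3 = major second; C#3→G#3 = perfect fifth.
The smallest is B2 to C#3, a major second (2 semitones).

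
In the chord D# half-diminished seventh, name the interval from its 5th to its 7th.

The chord tones of D# half-diminished seventh are D#–F#–A–C#.
5th = A; 7th = C#.
A up to C# spans 3 letter names and 4 semitones — a major third.

major third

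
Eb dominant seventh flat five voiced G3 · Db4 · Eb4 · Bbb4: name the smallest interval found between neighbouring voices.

major second

Adjacent intervals: G3→Db4 = diminished fifth; Db4→Eb4 = major second; Eb4→Bbb4 = diminished fifth.
The smallest is Db4 to Eb4, a major second (2 semitones).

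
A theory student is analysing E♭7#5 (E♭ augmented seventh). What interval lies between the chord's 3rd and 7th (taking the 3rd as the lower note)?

E♭+7: E♭-G-B-D♭.
The 3rd is G and the 7th is D♭.
5 letter names make it a fifth; at 6 semitones (a half step narrower than perfect) the quality is diminished.

diminished 5th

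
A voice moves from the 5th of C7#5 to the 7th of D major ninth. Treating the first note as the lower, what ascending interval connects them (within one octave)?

perfect 4th

C7#5 has G# as its 5th, and D major ninth has C# as its 7th.
G# up to C# spans 4 letter names and 5 semitones — a perfect fourth.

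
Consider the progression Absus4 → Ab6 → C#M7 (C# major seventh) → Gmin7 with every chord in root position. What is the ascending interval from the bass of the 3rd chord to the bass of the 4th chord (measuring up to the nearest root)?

The roots are C# and G.
5 letter names make it a fifth; at 6 semitones (a half step narrower than perfect) the quality is diminished.

d5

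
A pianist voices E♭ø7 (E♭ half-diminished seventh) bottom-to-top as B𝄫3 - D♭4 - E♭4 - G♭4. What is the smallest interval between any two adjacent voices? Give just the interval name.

Adjacent intervals: B𝄫3→D♭4 = major third; D♭4→E♭4 = major second; E♭4→G♭4 = minor third.
The smallest is D♭4 to E♭4, a major second (2 semitones).

major second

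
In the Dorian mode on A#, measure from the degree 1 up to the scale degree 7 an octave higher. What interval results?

A# dorian: A# B# C# D# E# F## G#.
That puts A# below G#.
A# up to G# is 22 semitones, a half step narrower than a major fourteenth, so the interval is minor.

minor 14th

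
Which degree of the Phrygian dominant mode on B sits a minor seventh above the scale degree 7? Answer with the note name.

The scale is B C D# E F# G A.
The scale degree 7 is A; a minor seventh above that is G — scale degree 6.

G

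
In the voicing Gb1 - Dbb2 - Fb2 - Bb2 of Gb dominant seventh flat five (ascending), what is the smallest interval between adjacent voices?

Adjacent intervals: Gb1→Dbb2 = diminished fifth; Dbb2→Fb2 = major third; Fb2→Bb2 = augmented fourth.
The smallest is Dbb2 to Fb2, a major third (4 semitones).

major third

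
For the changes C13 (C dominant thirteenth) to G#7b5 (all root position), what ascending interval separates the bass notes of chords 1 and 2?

The roots are C and G#.
C up to G# is 8 semitones, a half step wider than a perfect fifth, so the interval is augmented.

augmented fifth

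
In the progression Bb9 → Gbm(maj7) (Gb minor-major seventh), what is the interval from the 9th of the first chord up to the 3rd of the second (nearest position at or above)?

The 9th of Bb9 is C; the 3rd of Gbm(maj7) (Gb minor-major seventh) is Bbb.
C up to Bbb is 9 semitones, a whole step narrower than a major seventh, so the interval is diminished.

diminished 7th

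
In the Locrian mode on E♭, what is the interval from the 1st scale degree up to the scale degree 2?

The scale runs E♭ F♭ G♭ A♭ B𝄫 C♭ D♭.
1st scale degree = E♭; 2nd scale degree = F♭.
From E♭ to F♭: 1 semitone over a second = minor.

m2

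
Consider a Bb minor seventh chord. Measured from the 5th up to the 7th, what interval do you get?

The chord tones of Bbm7 are Bb-Db-F-Ab.
5th = F; 7th = Ab.
3 letter names make it a third; at 3 semitones (a half step narrower than major) the quality is minor.

minor third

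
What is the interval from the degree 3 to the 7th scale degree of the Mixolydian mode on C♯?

diminished 5th

C♯ mixolydian: C♯ D♯ E♯ F♯ G♯ A♯ B.
So we need the interval from E♯ up to B.
5 letter names make it a fifth; at 6 semitones (a half step narrower than perfect) the quality is diminished.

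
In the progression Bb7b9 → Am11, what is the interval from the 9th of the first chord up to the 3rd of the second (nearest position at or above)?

Bb7b9 has Cb as its 9th, and Am11 has C as its 3rd.
1 letter names make it a unison; at 1 semitone (a half step wider than perfect) the quality is augmented.

augmented 1st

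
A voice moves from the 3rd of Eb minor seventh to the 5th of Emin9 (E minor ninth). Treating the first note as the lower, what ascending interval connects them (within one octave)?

Eb minor seventh has Gb as its 3rd, and Emin9 (E minor ninth) has B as its 5th.
3 letter names make it a third; at 5 semitones (a half step wider than major) the quality is augmented.

augmented 3rd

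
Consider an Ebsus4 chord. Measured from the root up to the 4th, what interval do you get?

Eb sus4: Eb, Ab, Bb.
So we need the interval from Eb up to Ab.
Counting 4 letters and 5 half steps from Eb gives a perfect fourth.

P4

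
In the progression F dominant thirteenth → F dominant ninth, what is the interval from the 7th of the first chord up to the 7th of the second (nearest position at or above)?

P1

The 7th of F dominant thirteenth is Eb; the 7th of F dominant ninth is Eb.
Eb up to Eb spans 1 letter names and 0 semitones — a perfect unison.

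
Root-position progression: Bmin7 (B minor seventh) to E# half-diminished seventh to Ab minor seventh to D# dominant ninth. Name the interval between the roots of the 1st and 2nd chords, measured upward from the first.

The roots are B and E#.
4 letter names make it a fourth; at 6 semitones (a half step wider than perfect) the quality is augmented.

augmented fourth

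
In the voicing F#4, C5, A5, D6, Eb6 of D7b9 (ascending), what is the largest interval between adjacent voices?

Adjacent intervals: F#4→C5 = diminished fifth; C5→A5 = major sixth; A5→D6 = perfect fourth; D6→Eb6 = minor second.
The largest is C5 to A5, a major sixth (9 semitones).

major 6th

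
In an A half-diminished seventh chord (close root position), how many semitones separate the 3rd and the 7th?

7

A half-diminished seventh: A C Eb G.
C to G is a perfect fifth: 7 semitones.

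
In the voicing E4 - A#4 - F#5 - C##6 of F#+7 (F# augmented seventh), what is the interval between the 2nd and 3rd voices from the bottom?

minor sixth

Those voices are A#4 and F#5.
A# up to F# is 8 semitones, a half step narrower than a major sixth, so the interval is minor.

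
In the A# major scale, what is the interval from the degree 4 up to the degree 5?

The scale runs A# B# C## D# E# F## G##.
The degree 4 is D# and the 5th degree is E#.
From D# to E# is 2 semitones, exactly the major second.

major 2nd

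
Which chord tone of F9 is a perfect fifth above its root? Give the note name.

C

F dominant ninth: F–A–C–E♭–G.
The root is F. A perfect fifth above F is C.
C is the chord's 5th.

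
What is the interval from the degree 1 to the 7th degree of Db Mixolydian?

minor seventh

Db mixolydian: Db Eb F Gb Ab Bb Cb.
Degree 1 = Db; degree 7 = Cb.
7 letter names make it a seventh; at 10 semitones (a half step narrower than major) the quality is minor.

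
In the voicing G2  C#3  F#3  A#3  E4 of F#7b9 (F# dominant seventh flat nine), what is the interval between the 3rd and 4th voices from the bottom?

major third

Those voices are F#3 and A#3.
From F# to A# is 4 semitones, exactly the major third.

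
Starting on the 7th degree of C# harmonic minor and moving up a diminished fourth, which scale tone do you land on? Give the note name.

E

The scale is C# D# E F# G# A B#.
The 7th degree is B#; a diminished fourth above that is E — scale degree 3.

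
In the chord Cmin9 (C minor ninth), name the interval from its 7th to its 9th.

major 3rd

Cmin9 (C minor ninth) is spelled C–Eb–G–Bb–D.
So we need the interval from Bb up to D.
From Bb to D is 4 semitones, exactly the major third.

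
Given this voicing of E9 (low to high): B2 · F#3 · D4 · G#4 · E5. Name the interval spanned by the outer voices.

The outer voices are B2 and E5.
From B to E is 29 semitones, exactly the perfect 18th.

P18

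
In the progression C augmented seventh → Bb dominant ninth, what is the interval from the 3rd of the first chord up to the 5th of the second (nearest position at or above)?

C augmented seventh has E as its 3rd, and Bb dominant ninth has F as its 5th.
From E to F: 1 semitone over a second = minor.

minor second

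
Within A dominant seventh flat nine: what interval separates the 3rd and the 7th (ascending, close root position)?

A7b9 is spelled A, C#, E, G, Bb.
That puts C# below G.
5 letter names make it a fifth; at 6 semitones (a half step narrower than perfect) the quality is diminished.

diminished fifth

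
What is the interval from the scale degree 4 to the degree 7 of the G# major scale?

G# major: G# A# B# C# D# E# F##.
So we need the interval from C# up to F##.
4 letter names make it a fourth; at 6 semitones (a half step wider than perfect) the quality is augmented.

augmented fourth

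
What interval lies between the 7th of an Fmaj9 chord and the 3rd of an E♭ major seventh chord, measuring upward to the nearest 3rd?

Fmaj9 has E as its 7th, and E♭ major seventh has G as its 3rd.
From E to G: 3 semitones over a third = minor.

minor third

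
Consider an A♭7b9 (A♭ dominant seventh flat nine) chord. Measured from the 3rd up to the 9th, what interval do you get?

diminished seventh

Spelling the chord: A♭–C–E♭–G♭–B𝄫.
The 3rd is C and the 9th is B𝄫.
7 letter names make it a seventh; at 9 semitones (a whole step narrower than major) the quality is diminished.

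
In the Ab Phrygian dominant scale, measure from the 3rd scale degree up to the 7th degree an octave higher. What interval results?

Ab phrygian dominant: Ab Bbb C Db Eb Fb Gb.
That puts C below Gb.
C up to Gb is 18 semitones, a half step narrower than a perfect twelfth, so the interval is diminished.

diminished twelfth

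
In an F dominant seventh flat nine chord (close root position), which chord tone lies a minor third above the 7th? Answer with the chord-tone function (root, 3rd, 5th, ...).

9th

The chord tones of F7b9 (F dominant seventh flat nine) are F–A–C–Eb–Gb.
The 7th is Eb. A minor third above Eb is Gb.
Gb is the chord's 9th.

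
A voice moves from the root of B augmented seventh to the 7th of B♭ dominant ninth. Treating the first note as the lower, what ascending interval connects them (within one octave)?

The root of B augmented seventh is B; the 7th of B♭ dominant ninth is A♭.
7 letter names make it a seventh; at 9 semitones (a whole step narrower than major) the quality is diminished.

diminished seventh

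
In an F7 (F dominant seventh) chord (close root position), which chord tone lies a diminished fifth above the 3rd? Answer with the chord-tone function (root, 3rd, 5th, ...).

F7 is spelled F-A-C-E♭.
The 3rd is A. A diminished fifth above A is E♭.
E♭ is the chord's 7th.

7th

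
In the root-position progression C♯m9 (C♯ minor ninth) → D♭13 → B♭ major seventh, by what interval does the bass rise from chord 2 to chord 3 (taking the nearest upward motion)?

major sixth

The roots are D♭ and B♭.
D♭ up to B♭ spans 6 letter names and 9 semitones — a major sixth.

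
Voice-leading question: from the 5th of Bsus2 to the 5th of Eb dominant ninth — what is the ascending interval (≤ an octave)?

Bsus2 has F# as its 5th, and Eb dominant ninth has Bb as its 5th.
From F# to Bb: 4 semitones over a fourth = diminished.

diminished fourth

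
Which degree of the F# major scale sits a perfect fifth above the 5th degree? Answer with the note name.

G#

The scale is F# G# A# B C# D# E#.
The 5th degree is C#; a perfect fifth above that is G# — scale degree 2.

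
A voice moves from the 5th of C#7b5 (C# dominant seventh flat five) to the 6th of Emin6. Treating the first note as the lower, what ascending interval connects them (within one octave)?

The 5th of C#7b5 (C# dominant seventh flat five) is G; the 6th of Emin6 is C#.
From G to C#: 6 semitones over a fourth = augmented.

augmented 4th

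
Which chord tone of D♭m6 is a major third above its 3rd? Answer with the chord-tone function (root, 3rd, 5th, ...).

D♭ minor sixth is spelled D♭–F♭–A♭–B♭.
The 3rd is F♭. A major third above F♭ is A♭.
A♭ is the chord's 5th.

5th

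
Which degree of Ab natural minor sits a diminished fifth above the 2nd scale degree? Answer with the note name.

The scale is Ab Bb Cb Db Eb Fb Gb.
The 2nd scale degree is Bb; a diminished fifth above that is Fb — scale degree 6.

Fb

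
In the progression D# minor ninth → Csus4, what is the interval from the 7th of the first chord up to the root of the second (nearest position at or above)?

diminished 8th

D# minor ninth has C# as its 7th, and Csus4 has C as its root.
From C# to C: 11 semitones over an octave = diminished.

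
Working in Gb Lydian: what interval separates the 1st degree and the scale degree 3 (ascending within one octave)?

Spelling Gb Lydian: Gb Ab Bb C Db Eb F.
That puts Gb below Bb.
Counting 3 letters and 4 half steps from Gb gives a major third.

M3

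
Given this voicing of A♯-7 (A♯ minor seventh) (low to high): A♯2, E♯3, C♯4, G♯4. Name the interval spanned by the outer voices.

minor fourteenth

The outer voices are A♯2 and G♯4.
A♯ up to G♯ is 22 semitones, a half step narrower than a major fourteenth, so the interval is minor.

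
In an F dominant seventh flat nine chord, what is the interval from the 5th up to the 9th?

Spelling the chord: F, A, C, Eb, Gb.
5th = C; 9th = Gb.
From C to Gb: 6 semitones over a fifth = diminished.

d5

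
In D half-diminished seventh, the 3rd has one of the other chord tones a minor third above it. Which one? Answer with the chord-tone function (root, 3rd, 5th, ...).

Dø (D half-diminished seventh) is spelled D F A♭ C.
The 3rd is F. A minor third above F is A♭.
A♭ is the chord's 5th.

5th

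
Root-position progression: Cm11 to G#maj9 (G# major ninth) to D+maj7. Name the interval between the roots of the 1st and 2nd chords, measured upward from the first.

augmented fifth

The roots are C and G#.
C up to G# is 8 semitones, a half step wider than a perfect fifth, so the interval is augmented.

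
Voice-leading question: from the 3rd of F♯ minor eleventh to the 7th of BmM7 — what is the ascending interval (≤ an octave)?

The 3rd of F♯ minor eleventh is A; the 7th of BmM7 is A♯.
From A to A♯: 1 semitone over a unison = augmented.

augmented 1st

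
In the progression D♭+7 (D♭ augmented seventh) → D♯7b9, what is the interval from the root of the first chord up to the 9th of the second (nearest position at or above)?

D♭+7 (D♭ augmented seventh) has D♭ as its root, and D♯7b9 has E as its 9th.
D♭ up to E is 3 semitones, a half step wider than a major second, so the interval is augmented.

augmented 2nd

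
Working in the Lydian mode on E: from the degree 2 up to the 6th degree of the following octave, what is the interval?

Spelling the Lydian mode on E: E F# G# A# B C# D#.
The degree 2 is F# and the 6th degree (up an octave) is C#.
F# up to C# spans 12 letter names and 19 semitones — a perfect twelfth.

perfect twelfth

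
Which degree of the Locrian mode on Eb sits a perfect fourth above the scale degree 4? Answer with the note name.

Db

The scale is Eb Fb Gb Ab Bbb Cb Db.
The scale degree 4 is Ab; a perfect fourth above that is Db — scale degree 7.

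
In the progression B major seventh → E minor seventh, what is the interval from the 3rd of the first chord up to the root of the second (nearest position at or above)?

m2

The 3rd of B major seventh is D#; the root of E minor seventh is E.
D# up to E is 1 semitone, a half step narrower than a major second, so the interval is minor.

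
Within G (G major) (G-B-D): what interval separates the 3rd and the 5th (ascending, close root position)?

That puts B below D.
B up to D is 3 semitones, a half step narrower than a major third, so the interval is minor.

minor third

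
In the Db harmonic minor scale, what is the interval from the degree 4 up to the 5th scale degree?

Spelling the Db harmonic minor scale: Db Eb Fb Gb Ab Bbb C.
Degree 4 = Gb; scale degree 5 = Ab.
From Gb to Ab is 2 semitones, exactly the major second.

major 2nd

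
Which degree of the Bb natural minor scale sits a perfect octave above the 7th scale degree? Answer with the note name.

Ab

The scale is Bb C Db Eb F Gb Ab.
The 7th scale degree is Ab; a perfect octave above that is Ab — scale degree 7.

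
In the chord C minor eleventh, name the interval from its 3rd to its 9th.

major seventh

C minor eleventh: C-Eb-G-Bb-D-F.
So we need the interval from Eb up to D.
Counting 7 letters and 11 half steps from Eb gives a major seventh.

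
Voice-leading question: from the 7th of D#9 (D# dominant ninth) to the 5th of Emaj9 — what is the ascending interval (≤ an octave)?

minor seventh

D#9 (D# dominant ninth) has C# as its 7th, and Emaj9 has B as its 5th.
7 letter names make it a seventh; at 10 semitones (a half step narrower than major) the quality is minor.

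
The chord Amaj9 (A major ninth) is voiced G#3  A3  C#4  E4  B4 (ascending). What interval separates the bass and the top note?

minor tenth

The outer voices are G#3 and B4.
G# up to B is 15 semitones, a half step narrower than a major tenth, so the interval is minor.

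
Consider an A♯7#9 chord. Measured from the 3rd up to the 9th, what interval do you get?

A♯7#9: A♯–C𝄪–E♯–G♯–B𝄪.
So we need the interval from C𝄪 up to B𝄪.
Counting 7 letters and 11 half steps from C𝄪 gives a major seventh.

major 7th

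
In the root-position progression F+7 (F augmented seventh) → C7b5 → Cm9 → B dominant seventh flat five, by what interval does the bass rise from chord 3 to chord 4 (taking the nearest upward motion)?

major seventh

The roots are C and B.
From C to B is 11 semitones, exactly the major seventh.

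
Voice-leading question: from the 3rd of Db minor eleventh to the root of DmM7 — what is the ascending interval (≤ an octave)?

augmented sixth

Db minor eleventh has Fb as its 3rd, and DmM7 has D as its root.
From Fb to D: 10 semitones over a sixth = augmented.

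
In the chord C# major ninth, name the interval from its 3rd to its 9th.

m7

Spelling the chord: C#–E#–G#–B#–D#.
That puts E# below D#.
E# up to D# is 10 semitones, a half step narrower than a major seventh, so the interval is minor.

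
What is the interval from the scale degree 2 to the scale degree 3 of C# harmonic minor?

Spelling C# harmonic minor: C# D# E F# G# A B#.
So we need the interval from D# up to E.
D# up to E is 1 semitone, a half step narrower than a major second, so the interval is minor.

minor second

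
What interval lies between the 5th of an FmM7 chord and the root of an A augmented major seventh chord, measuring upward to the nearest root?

FmM7 has C as its 5th, and A augmented major seventh has A as its root.
C up to A spans 6 letter names and 9 semitones — a major sixth.

M6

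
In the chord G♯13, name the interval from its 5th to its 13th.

G♯13: G♯-B♯-D♯-F♯-A♯-E♯.
That puts D♯ below E♯.
Counting 9 letters and 14 half steps from D♯ gives a major ninth.

major ninth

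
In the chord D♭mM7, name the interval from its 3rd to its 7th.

D♭m(maj7) is spelled D♭ F♭ A♭ C.
3rd = F♭; 7th = C.
From F♭ to C: 8 semitones over a fifth = augmented.

A5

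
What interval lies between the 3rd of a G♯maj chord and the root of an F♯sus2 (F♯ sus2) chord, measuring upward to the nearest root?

G♯maj has B♯ as its 3rd, and F♯sus2 (F♯ sus2) has F♯ as its root.
B♯ up to F♯ is 6 semitones, a half step narrower than a perfect fifth, so the interval is diminished.

d5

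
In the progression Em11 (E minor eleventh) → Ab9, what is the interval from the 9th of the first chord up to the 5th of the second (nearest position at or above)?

diminished 7th

The 9th of Em11 (E minor eleventh) is F#; the 5th of Ab9 is Eb.
7 letter names make it a seventh; at 9 semitones (a whole step narrower than major) the quality is diminished.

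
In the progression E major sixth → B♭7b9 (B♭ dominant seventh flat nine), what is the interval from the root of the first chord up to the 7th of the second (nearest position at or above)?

The root of E major sixth is E; the 7th of B♭7b9 (B♭ dominant seventh flat nine) is A♭.
From E to A♭: 4 semitones over a fourth = diminished.

diminished fourth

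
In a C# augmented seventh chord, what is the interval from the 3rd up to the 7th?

C#+7 is spelled C# E# G## B.
So we need the interval from E# up to B.
E# up to B is 6 semitones, a half step narrower than a perfect fifth, so the interval is diminished.

diminished 5th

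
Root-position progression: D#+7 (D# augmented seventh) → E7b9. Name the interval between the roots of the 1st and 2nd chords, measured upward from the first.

The roots are D# and E.
D# up to E is 1 semitone, a half step narrower than a major second, so the interval is minor.

minor 2nd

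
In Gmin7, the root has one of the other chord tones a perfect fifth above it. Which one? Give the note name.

G-7 is spelled G-Bb-D-F.
The root is G. A perfect fifth above G is D.
D is the chord's 5th.

D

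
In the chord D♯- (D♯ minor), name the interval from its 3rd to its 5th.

major third

The chord tones of D♯m are D♯-F♯-A♯.
That puts F♯ below A♯.
F♯ up to A♯ spans 3 letter names and 4 semitones — a major third.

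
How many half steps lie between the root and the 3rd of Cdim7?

C diminished seventh: C–Eb–Gb–Bbb.
C to Eb is a minor third: 3 semitones.

3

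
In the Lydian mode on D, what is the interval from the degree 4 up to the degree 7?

P4

D lydian: D E F# G# A B C#.
The degree 4 is G# and the degree 7 is C#.
From G# to C# is 5 semitones, exactly the perfect fourth.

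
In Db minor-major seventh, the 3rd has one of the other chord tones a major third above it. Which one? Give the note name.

Ab

The chord tones of DbmM7 are Db-Fb-Ab-C.
The 3rd is Fb. A major third above Fb is Ab.
Ab is the chord's 5th.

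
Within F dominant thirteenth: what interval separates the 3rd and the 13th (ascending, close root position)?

P11

The chord tones of F dominant thirteenth are F A C Eb G D.
So we need the interval from A up to D.
From A to D is 17 semitones, exactly the perfect eleventh.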